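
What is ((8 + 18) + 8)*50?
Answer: 1700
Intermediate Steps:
((8 + 18) + 8)*50 = (26 + 8)*50 = 34*50 = 1700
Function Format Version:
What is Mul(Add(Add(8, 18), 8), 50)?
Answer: 1700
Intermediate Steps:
Mul(Add(Add(8, 18), 8), 50) = Mul(Add(26, 8), 50) = Mul(34, 50) = 1700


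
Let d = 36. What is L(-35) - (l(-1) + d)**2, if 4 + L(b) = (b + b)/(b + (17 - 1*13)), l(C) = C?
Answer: -38029/31 ≈ -1226.7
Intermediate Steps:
L(b) = -4 + 2*b/(4 + b) (L(b) = -4 + (b + b)/(b + (17 - 1*13)) = -4 + (2*b)/(b + (17 - 13)) = -4 + (2*b)/(b + 4) = -4 + (2*b)/(4 + b) = -4 + 2*b/(4 + b))
L(-35) - (l(-1) + d)**2 = 2*(-8 - 1*(-35))/(4 - 35) - (-1 + 36)**2 = 2*(-8 + 35)/(-31) - 1*35**2 = 2*(-1/31)*27 - 1*1225 = -54/31 - 1225 = -38029/31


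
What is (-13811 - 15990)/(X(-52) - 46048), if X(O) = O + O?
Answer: 29801/46152 ≈ 0.64571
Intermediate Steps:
X(O) = 2*O
(-13811 - 15990)/(X(-52) - 46048) = (-13811 - 15990)/(2*(-52) - 46048) = -29801/(-104 - 46048) = -29801/(-46152) = -29801*(-1/46152) = 29801/46152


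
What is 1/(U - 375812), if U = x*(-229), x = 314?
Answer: -1/447718 ≈ -2.2335e-6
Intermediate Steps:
U = -71906 (U = 314*(-229) = -71906)
1/(U - 375812) = 1/(-71906 - 375812) = 1/(-447718) = -1/447718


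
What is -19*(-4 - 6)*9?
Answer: 1710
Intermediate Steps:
-19*(-4 - 6)*9 = -19*(-10)*9 = 190*9 = 1710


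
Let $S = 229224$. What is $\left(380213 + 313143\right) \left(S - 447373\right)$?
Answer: $-151254918044$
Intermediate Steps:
$\left(380213 + 313143\right) \left(S - 447373\right) = \left(380213 + 313143\right) \left(229224 - 447373\right) = 693356 \left(-218149\right) = -151254918044$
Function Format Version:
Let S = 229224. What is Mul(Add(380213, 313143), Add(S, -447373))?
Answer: -151254918044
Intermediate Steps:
Mul(Add(380213, 313143), Add(S, -447373)) = Mul(Add(380213, 313143), Add(229224, -447373)) = Mul(693356, -218149) = -151254918044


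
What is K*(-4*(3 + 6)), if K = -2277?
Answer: 81972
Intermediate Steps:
K*(-4*(3 + 6)) = -(-9108)*(3 + 6) = -(-9108)*9 = -2277*(-36) = 81972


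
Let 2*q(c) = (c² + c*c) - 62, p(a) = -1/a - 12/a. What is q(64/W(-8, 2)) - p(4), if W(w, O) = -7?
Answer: 10945/196 ≈ 55.842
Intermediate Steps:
p(a) = -13/a
q(c) = -31 + c² (q(c) = ((c² + c*c) - 62)/2 = ((c² + c²) - 62)/2 = (2*c² - 62)/2 = (-62 + 2*c²)/2 = -31 + c²)
q(64/W(-8, 2)) - p(4) = (-31 + (64/(-7))²) - (-13)/4 = (-31 + (64*(-⅐))²) - (-13)/4 = (-31 + (-64/7)²) - 1*(-13/4) = (-31 + 4096/49) + 13/4 = 2577/49 + 13/4 = 10945/196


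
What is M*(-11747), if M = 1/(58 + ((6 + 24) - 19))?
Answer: -11747/69 ≈ -170.25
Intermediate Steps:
M = 1/69 (M = 1/(58 + (30 - 19)) = 1/(58 + 11) = 1/69 ≈ 0.014493)
M*(-11747) = (1/69)*(-11747) = -11747/69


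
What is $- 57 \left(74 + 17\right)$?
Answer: $-5187$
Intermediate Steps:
$- 57 \left(74 + 17\right) = - 57 \cdot 91 = \left(-1\right) 5187 = -5187$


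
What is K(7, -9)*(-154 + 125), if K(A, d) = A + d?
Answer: 58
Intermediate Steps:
K(7, -9)*(-154 + 125) = (7 - 9)*(-154 + 125) = -2*(-29) = 58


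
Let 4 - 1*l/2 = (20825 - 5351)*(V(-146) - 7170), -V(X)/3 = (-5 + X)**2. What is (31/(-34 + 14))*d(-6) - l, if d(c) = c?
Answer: -23388332027/10 ≈ -2.3388e+9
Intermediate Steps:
V(X) = -3*(-5 + X)**2
l = 2338833212 (l = 8 - 2*(20825 - 5351)*(-3*(-5 - 146)**2 - 7170) = 8 - 30948*(-3*(-151)**2 - 7170) = 8 - 30948*(-3*22801 - 7170) = 8 - 30948*(-68403 - 7170) = 8 - 30948*(-75573) = 8 - 2*(-1169416602) = 8 + 2338833204 = 2338833212)
(31/(-34 + 14))*d(-6) - l = (31/(-34 + 14))*(-6) - 1*2338833212 = (31/(-20))*(-6) - 2338833212 = (31*(-1/20))*(-6) - 2338833212 = -31/20*(-6) - 2338833212 = 93/10 - 2338833212 = -23388332027/10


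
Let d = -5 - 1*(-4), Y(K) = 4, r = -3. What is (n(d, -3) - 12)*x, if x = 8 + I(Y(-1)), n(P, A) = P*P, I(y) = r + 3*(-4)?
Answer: 77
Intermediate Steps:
d = -1 (d = -5 + 4 = -1)
I(y) = -15 (I(y) = -3 + 3*(-4) = -3 - 12 = -15)
n(P, A) = P²
x = -7 (x = 8 - 15 = -7)
(n(d, -3) - 12)*x = ((-1)² - 12)*(-7) = (1 - 12)*(-7) = -11*(-7) = 77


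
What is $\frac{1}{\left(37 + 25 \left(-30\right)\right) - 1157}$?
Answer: $- \frac{1}{1870} \approx -0.00053476$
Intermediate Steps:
$\frac{1}{\left(37 + 25 \left(-30\right)\right) - 1157} = \frac{1}{\left(37 - 750\right) - 1157} = \frac{1}{-713 - 1157} = \frac{1}{-1870} = - \frac{1}{1870}$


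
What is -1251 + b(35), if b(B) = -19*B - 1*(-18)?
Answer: -1898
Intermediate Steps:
b(B) = 18 - 19*B (b(B) = -19*B + 18 = 18 - 19*B)
-1251 + b(35) = -1251 + (18 - 19*35) = -1251 + (18 - 665) = -1251 - 647 = -1898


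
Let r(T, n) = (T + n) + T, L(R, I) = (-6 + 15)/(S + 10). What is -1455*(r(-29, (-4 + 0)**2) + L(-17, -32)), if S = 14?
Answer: 484515/8 ≈ 60564.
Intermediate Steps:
L(R, I) = 3/8 (L(R, I) = (-6 + 15)/(14 + 10) = 9/24 = 9*(1/24) = 3/8)
r(T, n) = n + 2*T
-1455*(r(-29, (-4 + 0)**2) + L(-17, -32)) = -1455*(((-4 + 0)**2 + 2*(-29)) + 3/8) = -1455*(((-4)**2 - 58) + 3/8) = -1455*((16 - 58) + 3/8) = -1455*(-42 + 3/8) = -1455*(-333/8) = 484515/8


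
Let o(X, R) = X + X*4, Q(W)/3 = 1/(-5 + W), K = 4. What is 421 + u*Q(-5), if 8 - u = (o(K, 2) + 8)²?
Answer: 3269/5 ≈ 653.80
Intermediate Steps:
Q(W) = 3/(-5 + W)
o(X, R) = 5*X (o(X, R) = X + 4*X = 5*X)
u = -776 (u = 8 - (5*4 + 8)² = 8 - (20 + 8)² = 8 - 1*28² = 8 - 1*784 = 8 - 784 = -776)
421 + u*Q(-5) = 421 - 2328/(-5 - 5) = 421 - 2328/(-10) = 421 - 2328*(-1)/10 = 421 - 776*(-3/10) = 421 + 1164/5 = 3269/5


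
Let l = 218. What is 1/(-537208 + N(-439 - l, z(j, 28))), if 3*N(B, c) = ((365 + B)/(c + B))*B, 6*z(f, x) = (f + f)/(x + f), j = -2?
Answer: -6406/3441977941 ≈ -1.8611e-6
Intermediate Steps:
z(f, x) = f/(3*(f + x)) (z(f, x) = ((f + f)/(x + f))/6 = ((2*f)/(f + x))/6 = (2*f/(f + x))/6 = f/(3*(f + x)))
N(B, c) = B*(365 + B)/(3*(B + c)) (N(B, c) = (((365 + B)/(c + B))*B)/3 = (((365 + B)/(B + c))*B)/3 = (B*(365 + B)/(B + c))/3 = B*(365 + B)/(3*(B + c)))
1/(-537208 + N(-439 - l, z(j, 28))) = 1/(-537208 + (-439 - 1*218)*(365 + (-439 - 1*218))/(3*((-439 - 1*218) + (⅓)*(-2)/(-2 + 28)))) = 1/(-537208 + (-439 - 218)*(365 + (-439 - 218))/(3*((-439 - 218) + (⅓)*(-2)/26))) = 1/(-537208 + (⅓)*(-657)*(365 - 657)/(-657 + (⅓)*(-2)*(1/26))) = 1/(-537208 + (⅓)*(-657)*(-292)/(-657 - 1/39)) = 1/(-537208 + (⅓)*(-657)*(-292)/(-25624/39)) = 1/(-537208 + (⅓)*(-657)*(-39/25624)*(-292)) = 1/(-537208 - 623493/6406) = 1/(-3441977941/6406) = -6406/3441977941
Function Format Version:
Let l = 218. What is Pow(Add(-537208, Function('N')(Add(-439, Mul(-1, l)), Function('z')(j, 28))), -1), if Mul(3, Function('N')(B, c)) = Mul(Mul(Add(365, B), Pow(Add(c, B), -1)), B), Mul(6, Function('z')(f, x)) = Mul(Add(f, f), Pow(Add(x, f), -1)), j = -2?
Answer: Rational(-6406, 3441977941) ≈ -1.8611e-6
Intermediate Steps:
Function('z')(f, x) = Mul(Rational(1, 3), f, Pow(Add(f, x), -1)) (Function('z')(f, x) = Mul(Rational(1, 6), Mul(Add(f, f), Pow(Add(x, f), -1))) = Mul(Rational(1, 6), Mul(Mul(2, f), Pow(Add(f, x), -1))) = Mul(Rational(1, 6), Mul(2, f, Pow(Add(f, x), -1))) = Mul(Rational(1, 3), f, Pow(Add(f, x), -1)))
Function('N')(B, c) = Mul(Rational(1, 3), B, Pow(Add(B, c), -1), Add(365, B)) (Function('N')(B, c) = Mul(Rational(1, 3), Mul(Mul(Add(365, B), Pow(Add(c, B), -1)), B)) = Mul(Rational(1, 3), Mul(Mul(Add(365, B), Pow(Add(B, c), -1)), B)) = Mul(Rational(1, 3), Mul(Mul(Pow(Add(B, c), -1), Add(365, B)), B)) = Mul(Rational(1, 3), Mul(B, Pow(Add(B, c), -1), Add(365, B))) = Mul(Rational(1, 3), B, Pow(Add(B, c), -1), Add(365, B)))
Pow(Add(-537208, Function('N')(Add(-439, Mul(-1, l)), Function('z')(j, 28))), -1) = Pow(Add(-537208, Mul(Rational(1, 3), Add(-439, Mul(-1, 218)), Pow(Add(Add(-439, Mul(-1, 218)), Mul(Rational(1, 3), -2, Pow(Add(-2, 28), -1))), -1), Add(365, Add(-439, Mul(-1, 218))))), -1) = Pow(Add(-537208, Mul(Rational(1, 3), Add(-439, -218), Pow(Add(Add(-439, -218), Mul(Rational(1, 3), -2, Pow(26, -1))), -1), Add(365, Add(-439, -218)))), -1) = Pow(Add(-537208, Mul(Rational(1, 3), -657, Pow(Add(-657, Mul(Rational(1, 3), -2, Rational(1, 26))), -1), Add(365, -657))), -1) = Pow(Add(-537208, Mul(Rational(1, 3), -657, Pow(Add(-657, Rational(-1, 39)), -1), -292)), -1) = Pow(Add(-537208, Mul(Rational(1, 3), -657, Pow(Rational(-25624, 39), -1), -292)), -1) = Pow(Add(-537208, Mul(Rational(1, 3), -657, Rational(-39, 25624), -292)), -1) = Pow(Add(-537208, Rational(-623493, 6406)), -1) = Pow(Rational(-3441977941, 6406), -1) = Rational(-6406, 3441977941)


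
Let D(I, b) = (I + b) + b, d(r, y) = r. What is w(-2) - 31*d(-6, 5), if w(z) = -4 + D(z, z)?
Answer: 176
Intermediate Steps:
D(I, b) = I + 2*b
w(z) = -4 + 3*z (w(z) = -4 + (z + 2*z) = -4 + 3*z)
w(-2) - 31*d(-6, 5) = (-4 + 3*(-2)) - 31*(-6) = (-4 - 6) + 186 = -10 + 186 = 176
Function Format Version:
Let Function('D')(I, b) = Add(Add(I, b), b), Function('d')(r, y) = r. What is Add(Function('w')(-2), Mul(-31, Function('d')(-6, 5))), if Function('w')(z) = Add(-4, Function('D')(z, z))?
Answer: 176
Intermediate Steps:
Function('D')(I, b) = Add(I, Mul(2, b))
Function('w')(z) = Add(-4, Mul(3, z)) (Function('w')(z) = Add(-4, Add(z, Mul(2, z))) = Add(-4, Mul(3, z)))
Add(Function('w')(-2), Mul(-31, Function('d')(-6, 5))) = Add(Add(-4, Mul(3, -2)), Mul(-31, -6)) = Add(Add(-4, -6), 186) = Add(-10, 186) = 176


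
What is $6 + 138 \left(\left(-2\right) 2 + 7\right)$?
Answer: $420$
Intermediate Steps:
$6 + 138 \left(\left(-2\right) 2 + 7\right) = 6 + 138 \left(-4 + 7\right) = 6 + 138 \cdot 3 = 6 + 414 = 420$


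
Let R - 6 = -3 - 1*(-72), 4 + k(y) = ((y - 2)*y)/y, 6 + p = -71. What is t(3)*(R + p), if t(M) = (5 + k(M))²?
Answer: -8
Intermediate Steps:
p = -77 (p = -6 - 71 = -77)
k(y) = -6 + y (k(y) = -4 + ((y - 2)*y)/y = -4 + ((-2 + y)*y)/y = -4 + (y*(-2 + y))/y = -4 + (-2 + y) = -6 + y)
R = 75 (R = 6 + (-3 - 1*(-72)) = 6 + (-3 + 72) = 6 + 69 = 75)
t(M) = (-1 + M)² (t(M) = (5 + (-6 + M))² = (-1 + M)²)
t(3)*(R + p) = (-1 + 3)²*(75 - 77) = 2²*(-2) = 4*(-2) = -8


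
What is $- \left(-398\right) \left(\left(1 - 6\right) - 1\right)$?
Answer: $-2388$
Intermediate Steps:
$- \left(-398\right) \left(\left(1 - 6\right) - 1\right) = - \left(-398\right) \left(-5 - 1\right) = - \left(-398\right) \left(-6\right) = \left(-1\right) 2388 = -2388$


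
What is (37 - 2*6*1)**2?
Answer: 625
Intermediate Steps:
(37 - 2*6*1)**2 = (37 - 12*1)**2 = (37 - 12)**2 = 25**2 = 625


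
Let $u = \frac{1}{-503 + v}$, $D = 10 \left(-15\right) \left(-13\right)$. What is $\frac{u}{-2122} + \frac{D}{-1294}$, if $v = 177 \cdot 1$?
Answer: $- \frac{674477053}{447576484} \approx -1.507$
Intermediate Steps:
$v = 177$
$D = 1950$ ($D = \left(-150\right) \left(-13\right) = 1950$)
$u = - \frac{1}{326}$ ($u = \frac{1}{-503 + 177} = \frac{1}{-326} = - \frac{1}{326} \approx -0.0030675$)
$\frac{u}{-2122} + \frac{D}{-1294} = - \frac{1}{326 \left(-2122\right)} + \frac{1950}{-1294} = \left(- \frac{1}{326}\right) \left(- \frac{1}{2122}\right) + 1950 \left(- \frac{1}{1294}\right) = \frac{1}{691772} - \frac{975}{647} = - \frac{674477053}{447576484}$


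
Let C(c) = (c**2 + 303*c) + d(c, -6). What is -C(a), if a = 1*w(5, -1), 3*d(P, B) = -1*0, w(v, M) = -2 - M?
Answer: 302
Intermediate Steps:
d(P, B) = 0 (d(P, B) = (-1*0)/3 = (1/3)*0 = 0)
a = -1 (a = 1*(-2 - 1*(-1)) = 1*(-2 + 1) = 1*(-1) = -1)
C(c) = c**2 + 303*c (C(c) = (c**2 + 303*c) + 0 = c**2 + 303*c)
-C(a) = -(-1)*(303 - 1) = -(-1)*302 = -1*(-302) = 302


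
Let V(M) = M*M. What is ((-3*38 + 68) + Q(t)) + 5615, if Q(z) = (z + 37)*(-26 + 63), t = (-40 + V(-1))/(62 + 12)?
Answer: 13837/2 ≈ 6918.5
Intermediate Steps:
V(M) = M²
t = -39/74 (t = (-40 + (-1)²)/(62 + 12) = (-40 + 1)/74 = -39*1/74 = -39/74 ≈ -0.52703)
Q(z) = 1369 + 37*z (Q(z) = (37 + z)*37 = 1369 + 37*z)
((-3*38 + 68) + Q(t)) + 5615 = ((-3*38 + 68) + (1369 + 37*(-39/74))) + 5615 = ((-114 + 68) + (1369 - 39/2)) + 5615 = (-46 + 2699/2) + 5615 = 2607/2 + 5615 = 13837/2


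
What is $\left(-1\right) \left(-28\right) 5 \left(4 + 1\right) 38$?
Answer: $26600$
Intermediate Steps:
$\left(-1\right) \left(-28\right) 5 \left(4 + 1\right) 38 = 28 \cdot 5 \cdot 5 \cdot 38 = 28 \cdot 25 \cdot 38 = 700 \cdot 38 = 26600$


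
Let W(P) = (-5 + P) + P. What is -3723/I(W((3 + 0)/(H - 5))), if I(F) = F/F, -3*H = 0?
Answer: -3723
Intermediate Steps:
H = 0 (H = -1/3*0 = 0)
W(P) = -5 + 2*P
I(F) = 1
-3723/I(W((3 + 0)/(H - 5))) = -3723/1 = -3723*1 = -3723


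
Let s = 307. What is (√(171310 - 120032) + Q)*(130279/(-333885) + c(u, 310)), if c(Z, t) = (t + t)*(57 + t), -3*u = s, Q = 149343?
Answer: 3781965249336001/111295 + 75972062621*√51278/333885 ≈ 3.4033e+10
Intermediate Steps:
u = -307/3 (u = -⅓*307 = -307/3 ≈ -102.33)
c(Z, t) = 2*t*(57 + t) (c(Z, t) = (2*t)*(57 + t) = 2*t*(57 + t))
(√(171310 - 120032) + Q)*(130279/(-333885) + c(u, 310)) = (√(171310 - 120032) + 149343)*(130279/(-333885) + 2*310*(57 + 310)) = (√51278 + 149343)*(130279*(-1/333885) + 2*310*367) = (149343 + √51278)*(-130279/333885 + 227540) = (149343 + √51278)*(75972062621/333885) = 3781965249336001/111295 + 75972062621*√51278/333885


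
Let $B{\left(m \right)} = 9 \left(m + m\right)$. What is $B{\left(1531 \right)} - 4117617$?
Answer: $-4090059$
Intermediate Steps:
$B{\left(m \right)} = 18 m$ ($B{\left(m \right)} = 9 \cdot 2 m = 18 m$)
$B{\left(1531 \right)} - 4117617 = 18 \cdot 1531 - 4117617 = 27558 - 4117617 = -4090059$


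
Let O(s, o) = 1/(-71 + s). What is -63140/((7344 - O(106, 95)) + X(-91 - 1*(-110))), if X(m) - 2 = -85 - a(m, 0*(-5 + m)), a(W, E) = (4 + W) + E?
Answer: -2209900/253329 ≈ -8.7234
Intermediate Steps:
a(W, E) = 4 + E + W
X(m) = -87 - m (X(m) = 2 + (-85 - (4 + 0*(-5 + m) + m)) = 2 + (-85 - (4 + 0 + m)) = 2 + (-85 - (4 + m)) = 2 + (-85 + (-4 - m)) = 2 + (-89 - m) = -87 - m)
-63140/((7344 - O(106, 95)) + X(-91 - 1*(-110))) = -63140/((7344 - 1/(-71 + 106)) + (-87 - (-91 - 1*(-110)))) = -63140/((7344 - 1/35) + (-87 - (-91 + 110))) = -63140/((7344 - 1*1/35) + (-87 - 1*19)) = -63140/((7344 - 1/35) + (-87 - 19)) = -63140/(257039/35 - 106) = -63140/253329/35 = -63140*35/253329 = -2209900/253329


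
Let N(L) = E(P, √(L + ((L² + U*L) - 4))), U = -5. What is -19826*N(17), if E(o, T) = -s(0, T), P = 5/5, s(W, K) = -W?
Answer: 0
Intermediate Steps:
P = 1 (P = 5*(⅕) = 1)
E(o, T) = 0 (E(o, T) = -(-1)*0 = -1*0 = 0)
N(L) = 0
-19826*N(17) = -19826*0 = 0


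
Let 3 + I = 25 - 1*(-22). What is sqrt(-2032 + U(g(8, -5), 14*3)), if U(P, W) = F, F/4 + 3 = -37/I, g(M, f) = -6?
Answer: I*sqrt(247731)/11 ≈ 45.248*I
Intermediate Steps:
I = 44 (I = -3 + (25 - 1*(-22)) = -3 + (25 + 22) = -3 + 47 = 44)
F = -169/11 (F = -12 + 4*(-37/44) = -12 - 37/11 = -169/11 ≈ -15.364)
U(P, W) = -169/11
sqrt(-2032 + U(g(8, -5), 14*3)) = sqrt(-2032 - 169/11) = sqrt(-22521/11) = I*sqrt(247731)/11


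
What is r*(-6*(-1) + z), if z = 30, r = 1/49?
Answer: 36/49 ≈ 0.73469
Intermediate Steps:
r = 1/49 ≈ 0.020408
r*(-6*(-1) + z) = (-6*(-1) + 30)/49 = (6 + 30)/49 = (1/49)*36 = 36/49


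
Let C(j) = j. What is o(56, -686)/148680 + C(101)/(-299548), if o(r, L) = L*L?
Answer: 2516983463/795299940 ≈ 3.1648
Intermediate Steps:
o(r, L) = L**2
o(56, -686)/148680 + C(101)/(-299548) = (-686)**2/148680 + 101/(-299548) = 470596*(1/148680) + 101*(-1/299548) = 16807/5310 - 101/299548 = 2516983463/795299940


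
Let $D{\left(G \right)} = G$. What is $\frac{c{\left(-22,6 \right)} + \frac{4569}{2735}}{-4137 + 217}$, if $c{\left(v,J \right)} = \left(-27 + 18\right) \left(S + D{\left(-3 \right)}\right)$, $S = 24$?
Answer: $\frac{256173}{5360600} \approx 0.047788$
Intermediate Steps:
$c{\left(v,J \right)} = -189$ ($c{\left(v,J \right)} = \left(-27 + 18\right) \left(24 - 3\right) = \left(-9\right) 21 = -189$)
$\frac{c{\left(-22,6 \right)} + \frac{4569}{2735}}{-4137 + 217} = \frac{-189 + \frac{4569}{2735}}{-4137 + 217} = \frac{-189 + 4569 \cdot \frac{1}{2735}}{-3920} = \left(-189 + \frac{4569}{2735}\right) \left(- \frac{1}{3920}\right) = \left(- \frac{512346}{2735}\right) \left(- \frac{1}{3920}\right) = \frac{256173}{5360600}$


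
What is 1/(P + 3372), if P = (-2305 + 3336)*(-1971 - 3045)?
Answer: -1/5168124 ≈ -1.9349e-7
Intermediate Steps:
P = -5171496 (P = 1031*(-5016) = -5171496)
1/(P + 3372) = 1/(-5171496 + 3372) = 1/(-5168124) = -1/5168124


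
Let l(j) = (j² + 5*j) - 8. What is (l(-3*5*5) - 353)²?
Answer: 23902321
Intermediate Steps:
l(j) = -8 + j² + 5*j
(l(-3*5*5) - 353)² = ((-8 + (-3*5*5)² + 5*(-3*5*5)) - 353)² = ((-8 + (-15*5)² + 5*(-15*5)) - 353)² = ((-8 + (-75)² + 5*(-75)) - 353)² = ((-8 + 5625 - 375) - 353)² = (5242 - 353)² = 4889² = 23902321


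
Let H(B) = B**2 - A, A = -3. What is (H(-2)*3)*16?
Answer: 336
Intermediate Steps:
H(B) = 3 + B**2 (H(B) = B**2 - 1*(-3) = B**2 + 3 = 3 + B**2)
(H(-2)*3)*16 = ((3 + (-2)**2)*3)*16 = ((3 + 4)*3)*16 = (7*3)*16 = 21*16 = 336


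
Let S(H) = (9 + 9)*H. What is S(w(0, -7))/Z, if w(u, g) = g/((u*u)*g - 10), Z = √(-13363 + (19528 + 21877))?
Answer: 9*√28042/20030 ≈ 0.075243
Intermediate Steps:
Z = √28042 (Z = √(-13363 + 41405) = √28042 ≈ 167.46)
w(u, g) = g/(-10 + g*u²) (w(u, g) = g/(u²*g - 10) = g/(g*u² - 10) = g/(-10 + g*u²))
S(H) = 18*H
S(w(0, -7))/Z = (18*(-7/(-10 - 7*0²)))/(√28042) = (18*(-7/(-10 - 7*0)))*(√28042/28042) = (18*(-7/(-10 + 0)))*(√28042/28042) = (18*(-7/(-10)))*(√28042/28042) = (18*(-7*(-⅒)))*(√28042/28042) = (18*(7/10))*(√28042/28042) = 63*(√28042/28042)/5 = 9*√28042/20030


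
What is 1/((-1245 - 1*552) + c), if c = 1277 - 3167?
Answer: -1/3687 ≈ -0.00027122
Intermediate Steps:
c = -1890
1/((-1245 - 1*552) + c) = 1/((-1245 - 1*552) - 1890) = 1/((-1245 - 552) - 1890) = 1/(-1797 - 1890) = 1/(-3687) = -1/3687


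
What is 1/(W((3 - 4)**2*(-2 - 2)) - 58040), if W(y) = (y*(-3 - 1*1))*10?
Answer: -1/57880 ≈ -1.7277e-5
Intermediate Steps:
W(y) = -40*y (W(y) = (y*(-3 - 1))*10 = (y*(-4))*10 = -4*y*10 = -40*y)
1/(W((3 - 4)**2*(-2 - 2)) - 58040) = 1/(-40*(3 - 4)**2*(-2 - 2) - 58040) = 1/(-40*(-1)**2*(-4) - 58040) = 1/(-40*(-4) - 58040) = 1/(160 - 58040) = 1/(-57880) = -1/57880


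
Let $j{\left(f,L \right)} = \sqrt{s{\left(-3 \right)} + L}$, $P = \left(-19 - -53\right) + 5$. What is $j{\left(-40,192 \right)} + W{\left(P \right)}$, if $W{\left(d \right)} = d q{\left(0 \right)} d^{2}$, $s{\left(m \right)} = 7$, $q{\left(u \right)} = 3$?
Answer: $177957 + \sqrt{199} \approx 1.7797 \cdot 10^{5}$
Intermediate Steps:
$P = 39$ ($P = \left(-19 + 53\right) + 5 = 34 + 5 = 39$)
$j{\left(f,L \right)} = \sqrt{7 + L}$
$W{\left(d \right)} = 3 d^{3}$ ($W{\left(d \right)} = d 3 d^{2} = 3 d d^{2} = 3 d^{3}$)
$j{\left(-40,192 \right)} + W{\left(P \right)} = \sqrt{7 + 192} + 3 \cdot 39^{3} = \sqrt{199} + 3 \cdot 59319 = \sqrt{199} + 177957 = 177957 + \sqrt{199}$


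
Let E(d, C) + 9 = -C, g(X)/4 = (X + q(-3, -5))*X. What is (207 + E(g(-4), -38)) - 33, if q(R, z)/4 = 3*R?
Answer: 203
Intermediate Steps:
q(R, z) = 12*R (q(R, z) = 4*(3*R) = 12*R)
g(X) = 4*X*(-36 + X) (g(X) = 4*((X + 12*(-3))*X) = 4*((X - 36)*X) = 4*((-36 + X)*X) = 4*(X*(-36 + X)) = 4*X*(-36 + X))
E(d, C) = -9 - C
(207 + E(g(-4), -38)) - 33 = (207 + (-9 - 1*(-38))) - 33 = (207 + (-9 + 38)) - 33 = (207 + 29) - 33 = 236 - 33 = 203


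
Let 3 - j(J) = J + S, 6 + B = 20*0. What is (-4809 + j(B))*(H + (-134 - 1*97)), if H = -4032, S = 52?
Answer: 20684076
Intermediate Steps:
B = -6 (B = -6 + 20*0 = -6 + 0 = -6)
j(J) = -49 - J (j(J) = 3 - (J + 52) = 3 - (52 + J) = 3 + (-52 - J) = -49 - J)
(-4809 + j(B))*(H + (-134 - 1*97)) = (-4809 + (-49 - 1*(-6)))*(-4032 + (-134 - 1*97)) = (-4809 + (-49 + 6))*(-4032 + (-134 - 97)) = (-4809 - 43)*(-4032 - 231) = -4852*(-4263) = 20684076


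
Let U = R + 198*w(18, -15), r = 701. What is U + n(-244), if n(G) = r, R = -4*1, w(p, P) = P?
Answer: -2273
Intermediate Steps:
R = -4
n(G) = 701
U = -2974 (U = -4 + 198*(-15) = -4 - 2970 = -2974)
U + n(-244) = -2974 + 701 = -2273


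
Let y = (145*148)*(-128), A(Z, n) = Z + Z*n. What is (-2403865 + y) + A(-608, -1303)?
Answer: -4359129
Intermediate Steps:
y = -2746880 (y = 21460*(-128) = -2746880)
(-2403865 + y) + A(-608, -1303) = (-2403865 - 2746880) - 608*(1 - 1303) = -5150745 - 608*(-1302) = -5150745 + 791616 = -4359129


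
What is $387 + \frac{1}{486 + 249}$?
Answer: $\frac{284446}{735} \approx 387.0$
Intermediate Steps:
$387 + \frac{1}{486 + 249} = 387 + \frac{1}{735} = \frac{284446}{735}$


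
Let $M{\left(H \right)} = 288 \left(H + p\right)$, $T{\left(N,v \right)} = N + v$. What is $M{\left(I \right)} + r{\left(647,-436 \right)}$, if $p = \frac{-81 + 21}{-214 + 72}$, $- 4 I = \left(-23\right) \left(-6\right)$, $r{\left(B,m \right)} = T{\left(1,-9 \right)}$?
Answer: $- \frac{697384}{71} \approx -9822.3$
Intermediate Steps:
$r{\left(B,m \right)} = -8$ ($r{\left(B,m \right)} = 1 - 9 = -8$)
$I = - \frac{69}{2}$ ($I = - \frac{\left(-23\right) \left(-6\right)}{4} = \left(- \frac{1}{4}\right) 138 = - \frac{69}{2} \approx -34.5$)
$p = \frac{30}{71}$ ($p = - \frac{60}{-142} = \left(-60\right) \left(- \frac{1}{142}\right) = \frac{30}{71} \approx 0.42254$)
$M{\left(H \right)} = \frac{8640}{71} + 288 H$ ($M{\left(H \right)} = 288 \left(H + \frac{30}{71}\right) = 288 \left(\frac{30}{71} + H\right) = \frac{8640}{71} + 288 H$)
$M{\left(I \right)} + r{\left(647,-436 \right)} = \left(\frac{8640}{71} + 288 \left(- \frac{69}{2}\right)\right) - 8 = \left(\frac{8640}{71} - 9936\right) - 8 = - \frac{696816}{71} - 8 = - \frac{697384}{71}$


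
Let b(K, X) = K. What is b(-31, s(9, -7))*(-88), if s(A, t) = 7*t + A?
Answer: 2728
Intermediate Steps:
s(A, t) = A + 7*t
b(-31, s(9, -7))*(-88) = -31*(-88) = 2728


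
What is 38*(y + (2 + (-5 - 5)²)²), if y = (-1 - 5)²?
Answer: 396720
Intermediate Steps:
y = 36 (y = (-6)² = 36)
38*(y + (2 + (-5 - 5)²)²) = 38*(36 + (2 + (-5 - 5)²)²) = 38*(36 + (2 + (-10)²)²) = 38*(36 + (2 + 100)²) = 38*(36 + 102²) = 38*(36 + 10404) = 38*10440 = 396720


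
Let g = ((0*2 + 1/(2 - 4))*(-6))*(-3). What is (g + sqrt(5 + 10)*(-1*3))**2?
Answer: 216 + 54*sqrt(15) ≈ 425.14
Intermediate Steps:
g = -9 (g = ((0 + 1/(-2))*(-6))*(-3) = ((0 - 1/2)*(-6))*(-3) = -1/2*(-6)*(-3) = 3*(-3) = -9)
(g + sqrt(5 + 10)*(-1*3))**2 = (-9 + sqrt(5 + 10)*(-1*3))**2 = (-9 + sqrt(15)*(-3))**2 = (-9 - 3*sqrt(15))**2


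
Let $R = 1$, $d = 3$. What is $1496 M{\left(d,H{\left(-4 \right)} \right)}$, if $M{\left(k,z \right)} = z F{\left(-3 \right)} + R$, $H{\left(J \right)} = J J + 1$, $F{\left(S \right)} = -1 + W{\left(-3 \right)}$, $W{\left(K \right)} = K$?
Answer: $-100232$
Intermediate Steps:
$F{\left(S \right)} = -4$ ($F{\left(S \right)} = -1 - 3 = -4$)
$H{\left(J \right)} = 1 + J^{2}$ ($H{\left(J \right)} = J^{2} + 1 = 1 + J^{2}$)
$M{\left(k,z \right)} = 1 - 4 z$ ($M{\left(k,z \right)} = z \left(-4\right) + 1 = - 4 z + 1 = 1 - 4 z$)
$1496 M{\left(d,H{\left(-4 \right)} \right)} = 1496 \left(1 - 4 \left(1 + \left(-4\right)^{2}\right)\right) = 1496 \left(1 - 4 \left(1 + 16\right)\right) = 1496 \left(1 - 68\right) = 1496 \left(-67\right) = -100232$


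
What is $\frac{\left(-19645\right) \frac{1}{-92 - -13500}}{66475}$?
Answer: $- \frac{3929}{178259360} \approx -2.2041 \cdot 10^{-5}$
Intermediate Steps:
$\frac{\left(-19645\right) \frac{1}{-92 - -13500}}{66475} = - \frac{19645}{-92 + 13500} \cdot \frac{1}{66475} = - \frac{19645}{13408} \cdot \frac{1}{66475} = \left(-19645\right) \frac{1}{13408} \cdot \frac{1}{66475} = \left(- \frac{19645}{13408}\right) \frac{1}{66475} = - \frac{3929}{178259360}$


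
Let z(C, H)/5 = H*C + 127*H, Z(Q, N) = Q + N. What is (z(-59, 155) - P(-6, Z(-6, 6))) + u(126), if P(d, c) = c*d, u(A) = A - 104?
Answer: 52722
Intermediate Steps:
Z(Q, N) = N + Q
u(A) = -104 + A
z(C, H) = 635*H + 5*C*H (z(C, H) = 5*(H*C + 127*H) = 5*(C*H + 127*H) = 5*(127*H + C*H) = 635*H + 5*C*H)
(z(-59, 155) - P(-6, Z(-6, 6))) + u(126) = (5*155*(127 - 59) - (6 - 6)*(-6)) + (-104 + 126) = (5*155*68 - 0*(-6)) + 22 = (52700 - 1*0) + 22 = (52700 + 0) + 22 = 52700 + 22 = 52722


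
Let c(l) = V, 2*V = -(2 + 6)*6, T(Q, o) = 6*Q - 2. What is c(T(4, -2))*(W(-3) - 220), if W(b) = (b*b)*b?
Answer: 5928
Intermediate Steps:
W(b) = b**3 (W(b) = b**2*b = b**3)
T(Q, o) = -2 + 6*Q
V = -24 (V = (-(2 + 6)*6)/2 = (-8*6)/2 = (-1*48)/2 = (1/2)*(-48) = -24)
c(l) = -24
c(T(4, -2))*(W(-3) - 220) = -24*((-3)**3 - 220) = -24*(-27 - 220) = -24*(-247) = 5928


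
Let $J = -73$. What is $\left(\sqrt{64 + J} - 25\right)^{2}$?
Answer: $616 - 150 i \approx 616.0 - 150.0 i$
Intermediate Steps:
$\left(\sqrt{64 + J} - 25\right)^{2} = \left(\sqrt{64 - 73} - 25\right)^{2} = \left(\sqrt{-9} - 25\right)^{2} = \left(3 i - 25\right)^{2} = \left(-25 + 3 i\right)^{2}$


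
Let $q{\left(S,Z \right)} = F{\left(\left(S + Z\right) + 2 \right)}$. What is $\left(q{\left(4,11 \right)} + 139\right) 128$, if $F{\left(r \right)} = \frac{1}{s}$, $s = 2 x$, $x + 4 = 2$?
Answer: $17760$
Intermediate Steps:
$x = -2$ ($x = -4 + 2 = -2$)
$s = -4$ ($s = 2 \left(-2\right) = -4$)
$F{\left(r \right)} = - \frac{1}{4}$ ($F{\left(r \right)} = \frac{1}{-4} = - \frac{1}{4}$)
$q{\left(S,Z \right)} = - \frac{1}{4}$
$\left(q{\left(4,11 \right)} + 139\right) 128 = \left(- \frac{1}{4} + 139\right) 128 = \frac{555}{4} \cdot 128 = 17760$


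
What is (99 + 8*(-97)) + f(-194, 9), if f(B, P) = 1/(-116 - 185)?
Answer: -203778/301 ≈ -677.00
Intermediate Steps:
f(B, P) = -1/301 (f(B, P) = 1/(-301) = -1/301)
(99 + 8*(-97)) + f(-194, 9) = (99 + 8*(-97)) - 1/301 = (99 - 776) - 1/301 = -677 - 1/301 = -203778/301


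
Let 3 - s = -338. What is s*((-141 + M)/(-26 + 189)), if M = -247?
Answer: -132308/163 ≈ -811.71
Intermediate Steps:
s = 341 (s = 3 - 1*(-338) = 3 + 338 = 341)
s*((-141 + M)/(-26 + 189)) = 341*((-141 - 247)/(-26 + 189)) = 341*(-388/163) = -132308/163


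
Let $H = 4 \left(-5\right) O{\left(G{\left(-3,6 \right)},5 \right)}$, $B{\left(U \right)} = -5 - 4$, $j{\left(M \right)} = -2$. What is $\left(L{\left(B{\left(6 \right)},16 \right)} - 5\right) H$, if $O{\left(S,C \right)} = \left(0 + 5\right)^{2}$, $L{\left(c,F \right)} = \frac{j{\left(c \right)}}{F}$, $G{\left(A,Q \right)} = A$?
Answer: $\frac{5125}{2} \approx 2562.5$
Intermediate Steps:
$B{\left(U \right)} = -9$
$L{\left(c,F \right)} = - \frac{2}{F}$
$O{\left(S,C \right)} = 25$ ($O{\left(S,C \right)} = 5^{2} = 25$)
$H = -500$ ($H = 4 \left(-5\right) 25 = \left(-20\right) 25 = -500$)
$\left(L{\left(B{\left(6 \right)},16 \right)} - 5\right) H = \left(- \frac{2}{16} - 5\right) \left(-500\right) = \left(\left(-2\right) \frac{1}{16} - 5\right) \left(-500\right) = \left(- \frac{1}{8} - 5\right) \left(-500\right) = \left(- \frac{41}{8}\right) \left(-500\right) = \frac{5125}{2}$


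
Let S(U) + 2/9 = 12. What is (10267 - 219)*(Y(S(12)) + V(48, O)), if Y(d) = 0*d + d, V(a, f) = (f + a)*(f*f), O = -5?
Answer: 98279488/9 ≈ 1.0920e+7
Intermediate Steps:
S(U) = 106/9 (S(U) = -2/9 + 12 = 106/9)
V(a, f) = f²*(a + f) (V(a, f) = (a + f)*f² = f²*(a + f))
Y(d) = d (Y(d) = 0 + d = d)
(10267 - 219)*(Y(S(12)) + V(48, O)) = (10267 - 219)*(106/9 + (-5)²*(48 - 5)) = 10048*(106/9 + 25*43) = 10048*(106/9 + 1075) = 10048*(9781/9) = 98279488/9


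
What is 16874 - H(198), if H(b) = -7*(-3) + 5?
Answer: 16848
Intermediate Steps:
H(b) = 26 (H(b) = 21 + 5 = 26)
16874 - H(198) = 16874 - 1*26 = 16874 - 26 = 16848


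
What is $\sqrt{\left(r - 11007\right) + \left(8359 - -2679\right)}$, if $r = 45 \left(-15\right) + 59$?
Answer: $3 i \sqrt{65} \approx 24.187 i$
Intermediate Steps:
$r = -616$ ($r = -675 + 59 = -616$)
$\sqrt{\left(r - 11007\right) + \left(8359 - -2679\right)} = \sqrt{\left(-616 - 11007\right) + \left(8359 - -2679\right)} = \sqrt{\left(-616 - 11007\right) + \left(8359 + 2679\right)} = \sqrt{-11623 + 11038} = \sqrt{-585} = 3 i \sqrt{65}$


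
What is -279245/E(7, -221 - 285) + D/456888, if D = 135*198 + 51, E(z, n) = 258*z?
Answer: -21255887179/137523288 ≈ -154.56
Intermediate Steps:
D = 26781 (D = 26730 + 51 = 26781)
-279245/E(7, -221 - 285) + D/456888 = -279245/(258*7) + 26781/456888 = -279245/1806 + 26781*(1/456888) = -279245*1/1806 + 8927/152296 = -279245/1806 + 8927/152296 = -21255887179/137523288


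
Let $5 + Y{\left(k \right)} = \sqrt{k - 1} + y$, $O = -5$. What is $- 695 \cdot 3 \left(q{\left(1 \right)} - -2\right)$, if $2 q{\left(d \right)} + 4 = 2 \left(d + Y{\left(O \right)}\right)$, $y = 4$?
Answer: $- 2085 i \sqrt{6} \approx - 5107.2 i$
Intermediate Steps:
$Y{\left(k \right)} = -1 + \sqrt{-1 + k}$ ($Y{\left(k \right)} = -5 + \left(\sqrt{k - 1} + 4\right) = -5 + \left(\sqrt{-1 + k} + 4\right) = -5 + \left(4 + \sqrt{-1 + k}\right) = -1 + \sqrt{-1 + k}$)
$q{\left(d \right)} = -3 + d + i \sqrt{6}$ ($q{\left(d \right)} = -2 + \frac{2 \left(d - \left(1 - \sqrt{-1 - 5}\right)\right)}{2} = -2 + \frac{2 \left(d - \left(1 - \sqrt{-6}\right)\right)}{2} = -2 + \frac{2 \left(d - \left(1 - i \sqrt{6}\right)\right)}{2} = -2 + \frac{2 \left(-1 + d + i \sqrt{6}\right)}{2} = -2 + \frac{-2 + 2 d + 2 i \sqrt{6}}{2} = -2 + \left(-1 + d + i \sqrt{6}\right) = -3 + d + i \sqrt{6}$)
$- 695 \cdot 3 \left(q{\left(1 \right)} - -2\right) = - 695 \cdot 3 \left(\left(-3 + 1 + i \sqrt{6}\right) - -2\right) = - 695 \cdot 3 \left(\left(-2 + i \sqrt{6}\right) + \left(-1 + 3\right)\right) = - 695 \cdot 3 \left(\left(-2 + i \sqrt{6}\right) + 2\right) = - 695 \cdot 3 i \sqrt{6} = - 2085 i \sqrt{6}$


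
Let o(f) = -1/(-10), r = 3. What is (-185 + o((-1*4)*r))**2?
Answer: 3418801/100 ≈ 34188.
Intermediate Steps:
o(f) = 1/10 (o(f) = -1*(-1/10) = 1/10)
(-185 + o((-1*4)*r))**2 = (-185 + 1/10)**2 = (-1849/10)**2 = 3418801/100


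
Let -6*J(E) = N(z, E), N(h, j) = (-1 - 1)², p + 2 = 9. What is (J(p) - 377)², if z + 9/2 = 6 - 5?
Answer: 1283689/9 ≈ 1.4263e+5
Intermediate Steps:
p = 7 (p = -2 + 9 = 7)
z = -7/2 (z = -9/2 + (6 - 5) = -9/2 + 1 = -7/2 ≈ -3.5000)
N(h, j) = 4 (N(h, j) = (-2)² = 4)
J(E) = -⅔ (J(E) = -⅙*4 = -⅔)
(J(p) - 377)² = (-⅔ - 377)² = (-1133/3)² = 1283689/9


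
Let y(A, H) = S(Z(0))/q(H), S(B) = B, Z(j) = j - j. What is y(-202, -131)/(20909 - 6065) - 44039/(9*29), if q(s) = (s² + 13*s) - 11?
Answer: -44039/261 ≈ -168.73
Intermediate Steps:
Z(j) = 0
q(s) = -11 + s² + 13*s
y(A, H) = 0 (y(A, H) = 0/(-11 + H² + 13*H) = 0)
y(-202, -131)/(20909 - 6065) - 44039/(9*29) = 0/(20909 - 6065) - 44039/(9*29) = 0/14844 - 44039/261 = 0*(1/14844) - 44039*1/261 = 0 - 44039/261 = -44039/261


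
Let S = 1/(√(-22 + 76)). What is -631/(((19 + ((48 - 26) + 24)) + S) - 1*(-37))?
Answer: -3475548/561815 + 1893*√6/561815 ≈ -6.1780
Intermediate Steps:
S = √6/18 (S = 1/(√54) = 1/(3*√6) = √6/18 ≈ 0.13608)
-631/(((19 + ((48 - 26) + 24)) + S) - 1*(-37)) = -631/(((19 + ((48 - 26) + 24)) + √6/18) - 1*(-37)) = -631/(((19 + (22 + 24)) + √6/18) + 37) = -631/(((19 + 46) + √6/18) + 37) = -631/((65 + √6/18) + 37) = -631/(102 + √6/18)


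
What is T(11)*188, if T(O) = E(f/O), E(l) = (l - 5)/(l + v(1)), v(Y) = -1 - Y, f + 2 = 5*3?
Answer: 2632/3 ≈ 877.33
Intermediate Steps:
f = 13 (f = -2 + 5*3 = -2 + 15 = 13)
E(l) = (-5 + l)/(-2 + l) (E(l) = (l - 5)/(l + (-1 - 1*1)) = (-5 + l)/(l + (-1 - 1)) = (-5 + l)/(l - 2) = (-5 + l)/(-2 + l))
T(O) = (-5 + 13/O)/(-2 + 13/O)
T(11)*188 = ((-13 + 5*11)/(-13 + 2*11))*188 = ((-13 + 55)/(-13 + 22))*188 = (42/9)*188 = ((1/9)*42)*188 = (14/3)*188 = 2632/3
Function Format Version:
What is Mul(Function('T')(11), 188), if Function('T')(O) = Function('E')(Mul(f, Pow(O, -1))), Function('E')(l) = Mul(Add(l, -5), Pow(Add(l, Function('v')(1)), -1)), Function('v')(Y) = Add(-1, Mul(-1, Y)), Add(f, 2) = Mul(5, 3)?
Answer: Rational(2632, 3) ≈ 877.33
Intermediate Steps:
f = 13 (f = Add(-2, Mul(5, 3)) = Add(-2, 15) = 13)
Function('E')(l) = Mul(Pow(Add(-2, l), -1), Add(-5, l)) (Function('E')(l) = Mul(Add(l, -5), Pow(Add(l, Add(-1, Mul(-1, 1))), -1)) = Mul(Add(-5, l), Pow(Add(l, Add(-1, -1)), -1)) = Mul(Add(-5, l), Pow(Add(l, -2), -1)) = Mul(Add(-5, l), Pow(Add(-2, l), -1)) = Mul(Pow(Add(-2, l), -1), Add(-5, l)))
Function('T')(O) = Mul(Pow(Add(-2, Mul(13, Pow(O, -1))), -1), Add(-5, Mul(13, Pow(O, -1))))
Mul(Function('T')(11), 188) = Mul(Mul(Pow(Add(-13, Mul(2, 11)), -1), Add(-13, Mul(5, 11))), 188) = Mul(Mul(Pow(Add(-13, 22), -1), Add(-13, 55)), 188) = Mul(Mul(Pow(9, -1), 42), 188) = Mul(Mul(Rational(1, 9), 42), 188) = Mul(Rational(14, 3), 188) = Rational(2632, 3)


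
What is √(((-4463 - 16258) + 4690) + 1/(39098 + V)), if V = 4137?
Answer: 2*I*√7491547694685/43235 ≈ 126.61*I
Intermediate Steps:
√(((-4463 - 16258) + 4690) + 1/(39098 + V)) = √(((-4463 - 16258) + 4690) + 1/(39098 + 4137)) = √((-20721 + 4690) + 1/43235) = √(-16031 + 1/43235) = √(-693100284/43235) = 2*I*√7491547694685/43235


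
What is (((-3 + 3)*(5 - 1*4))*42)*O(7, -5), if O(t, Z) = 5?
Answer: 0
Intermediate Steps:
(((-3 + 3)*(5 - 1*4))*42)*O(7, -5) = (((-3 + 3)*(5 - 1*4))*42)*5 = ((0*(5 - 4))*42)*5 = ((0*1)*42)*5 = (0*42)*5 = 0*5 = 0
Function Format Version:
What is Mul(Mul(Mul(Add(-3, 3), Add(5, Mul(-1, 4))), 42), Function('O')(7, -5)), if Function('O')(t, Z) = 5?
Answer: 0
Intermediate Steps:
Mul(Mul(Mul(Add(-3, 3), Add(5, Mul(-1, 4))), 42), Function('O')(7, -5)) = Mul(Mul(Mul(Add(-3, 3), Add(5, Mul(-1, 4))), 42), 5) = Mul(Mul(Mul(0, Add(5, -4)), 42), 5) = Mul(Mul(Mul(0, 1), 42), 5) = Mul(Mul(0, 42), 5) = Mul(0, 5) = 0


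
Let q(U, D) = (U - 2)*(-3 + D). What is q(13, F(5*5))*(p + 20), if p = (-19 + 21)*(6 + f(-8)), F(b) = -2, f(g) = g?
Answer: -880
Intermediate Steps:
q(U, D) = (-3 + D)*(-2 + U) (q(U, D) = (-2 + U)*(-3 + D) = (-3 + D)*(-2 + U))
p = -4 (p = (-19 + 21)*(6 - 8) = 2*(-2) = -4)
q(13, F(5*5))*(p + 20) = (6 - 3*13 - 2*(-2) - 2*13)*(-4 + 20) = (6 - 39 + 4 - 26)*16 = -55*16 = -880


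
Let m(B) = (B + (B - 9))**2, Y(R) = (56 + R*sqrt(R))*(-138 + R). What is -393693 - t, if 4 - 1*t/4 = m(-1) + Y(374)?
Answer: -340361 + 353056*sqrt(374) ≈ 6.4874e+6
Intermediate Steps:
Y(R) = (-138 + R)*(56 + R**(3/2)) (Y(R) = (56 + R**(3/2))*(-138 + R) = (-138 + R)*(56 + R**(3/2)))
m(B) = (-9 + 2*B)**2 (m(B) = (B + (-9 + B))**2 = (-9 + 2*B)**2)
t = -53332 - 353056*sqrt(374) (t = 16 - 4*((-9 + 2*(-1))**2 + (-7728 + 374**(5/2) - 51612*sqrt(374) + 56*374)) = 16 - 4*((-9 - 2)**2 + (-7728 + 139876*sqrt(374) - 51612*sqrt(374) + 20944)) = 16 - 4*((-11)**2 + (-7728 + 139876*sqrt(374) - 51612*sqrt(374) + 20944)) = 16 - 4*(121 + (13216 + 88264*sqrt(374))) = 16 - 4*(13337 + 88264*sqrt(374)) = 16 + (-53348 - 353056*sqrt(374)) = -53332 - 353056*sqrt(374) ≈ -6.8811e+6)
-393693 - t = -393693 - (-53332 - 353056*sqrt(374)) = -393693 + (53332 + 353056*sqrt(374)) = -340361 + 353056*sqrt(374)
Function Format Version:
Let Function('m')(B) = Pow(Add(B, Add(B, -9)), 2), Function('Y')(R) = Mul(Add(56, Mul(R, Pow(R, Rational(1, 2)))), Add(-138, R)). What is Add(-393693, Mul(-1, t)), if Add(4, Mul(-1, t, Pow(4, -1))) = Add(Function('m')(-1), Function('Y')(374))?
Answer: Add(-340361, Mul(353056, Pow(374, Rational(1, 2)))) ≈ 6.4874e+6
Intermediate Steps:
Function('Y')(R) = Mul(Add(-138, R), Add(56, Pow(R, Rational(3, 2)))) (Function('Y')(R) = Mul(Add(56, Pow(R, Rational(3, 2))), Add(-138, R)) = Mul(Add(-138, R), Add(56, Pow(R, Rational(3, 2)))))
Function('m')(B) = Pow(Add(-9, Mul(2, B)), 2) (Function('m')(B) = Pow(Add(B, Add(-9, B)), 2) = Pow(Add(-9, Mul(2, B)), 2))
t = Add(-53332, Mul(-353056, Pow(374, Rational(1, 2)))) (t = Add(16, Mul(-4, Add(Pow(Add(-9, Mul(2, -1)), 2), Add(-7728, Pow(374, Rational(5, 2)), Mul(-138, Pow(374, Rational(3, 2))), Mul(56, 374))))) = Add(16, Mul(-4, Add(Pow(Add(-9, -2), 2), Add(-7728, Mul(139876, Pow(374, Rational(1, 2))), Mul(-138, Mul(374, Pow(374, Rational(1, 2)))), 20944)))) = Add(16, Mul(-4, Add(Pow(-11, 2), Add(-7728, Mul(139876, Pow(374, Rational(1, 2))), Mul(-51612, Pow(374, Rational(1, 2))), 20944)))) = Add(16, Mul(-4, Add(121, Add(13216, Mul(88264, Pow(374, Rational(1, 2))))))) = Add(16, Mul(-4, Add(13337, Mul(88264, Pow(374, Rational(1, 2)))))) = Add(16, Add(-53348, Mul(-353056, Pow(374, Rational(1, 2))))) = Add(-53332, Mul(-353056, Pow(374, Rational(1, 2)))) ≈ -6.8811e+6)
Add(-393693, Mul(-1, t)) = Add(-393693, Mul(-1, Add(-53332, Mul(-353056, Pow(374, Rational(1, 2)))))) = Add(-393693, Add(53332, Mul(353056, Pow(374, Rational(1, 2))))) = Add(-340361, Mul(353056, Pow(374, Rational(1, 2))))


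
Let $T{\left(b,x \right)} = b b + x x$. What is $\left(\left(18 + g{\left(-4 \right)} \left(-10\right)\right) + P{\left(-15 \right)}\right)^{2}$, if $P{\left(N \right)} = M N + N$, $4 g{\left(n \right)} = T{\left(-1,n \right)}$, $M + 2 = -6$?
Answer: $\frac{25921}{4} \approx 6480.3$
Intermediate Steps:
$M = -8$ ($M = -2 - 6 = -8$)
$T{\left(b,x \right)} = b^{2} + x^{2}$
$g{\left(n \right)} = \frac{1}{4} + \frac{n^{2}}{4}$ ($g{\left(n \right)} = \frac{\left(-1\right)^{2} + n^{2}}{4} = \frac{1 + n^{2}}{4} = \frac{1}{4} + \frac{n^{2}}{4}$)
$P{\left(N \right)} = - 7 N$ ($P{\left(N \right)} = - 8 N + N = - 7 N$)
$\left(\left(18 + g{\left(-4 \right)} \left(-10\right)\right) + P{\left(-15 \right)}\right)^{2} = \left(\left(18 + \left(\frac{1}{4} + \frac{\left(-4\right)^{2}}{4}\right) \left(-10\right)\right) - -105\right)^{2} = \left(\left(18 + \left(\frac{1}{4} + \frac{1}{4} \cdot 16\right) \left(-10\right)\right) + 105\right)^{2} = \left(\left(18 + \left(\frac{1}{4} + 4\right) \left(-10\right)\right) + 105\right)^{2} = \left(\left(18 + \frac{17}{4} \left(-10\right)\right) + 105\right)^{2} = \left(\left(18 - \frac{85}{2}\right) + 105\right)^{2} = \left(- \frac{49}{2} + 105\right)^{2} = \left(\frac{161}{2}\right)^{2} = \frac{25921}{4}$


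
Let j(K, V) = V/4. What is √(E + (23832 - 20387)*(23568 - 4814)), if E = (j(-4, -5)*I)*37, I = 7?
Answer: 5*√10337153/2 ≈ 8037.9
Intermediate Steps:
j(K, V) = V/4 (j(K, V) = V*(¼) = V/4)
E = -1295/4 (E = (((¼)*(-5))*7)*37 = -5/4*7*37 = -35/4*37 = -1295/4 ≈ -323.75)
√(E + (23832 - 20387)*(23568 - 4814)) = √(-1295/4 + (23832 - 20387)*(23568 - 4814)) = √(-1295/4 + 3445*18754) = √(-1295/4 + 64607530) = √(258428825/4) = 5*√10337153/2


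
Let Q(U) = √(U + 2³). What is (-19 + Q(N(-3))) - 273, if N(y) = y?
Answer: -292 + √5 ≈ -289.76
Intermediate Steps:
Q(U) = √(8 + U) (Q(U) = √(U + 8) = √(8 + U))
(-19 + Q(N(-3))) - 273 = (-19 + √(8 - 3)) - 273 = (-19 + √5) - 273 = -292 + √5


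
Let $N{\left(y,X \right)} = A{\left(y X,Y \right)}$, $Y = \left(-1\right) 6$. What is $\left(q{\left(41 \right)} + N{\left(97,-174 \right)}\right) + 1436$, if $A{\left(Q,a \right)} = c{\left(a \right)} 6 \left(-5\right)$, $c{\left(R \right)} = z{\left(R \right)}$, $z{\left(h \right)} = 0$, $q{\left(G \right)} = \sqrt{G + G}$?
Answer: $1436 + \sqrt{82} \approx 1445.1$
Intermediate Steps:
$q{\left(G \right)} = \sqrt{2} \sqrt{G}$ ($q{\left(G \right)} = \sqrt{2 G} = \sqrt{2} \sqrt{G}$)
$c{\left(R \right)} = 0$
$Y = -6$
$A{\left(Q,a \right)} = 0$ ($A{\left(Q,a \right)} = 0 \cdot 6 \left(-5\right) = 0 \left(-5\right) = 0$)
$N{\left(y,X \right)} = 0$
$\left(q{\left(41 \right)} + N{\left(97,-174 \right)}\right) + 1436 = \left(\sqrt{2} \sqrt{41} + 0\right) + 1436 = \left(\sqrt{82} + 0\right) + 1436 = \sqrt{82} + 1436 = 1436 + \sqrt{82}$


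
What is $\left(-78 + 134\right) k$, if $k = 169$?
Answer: $9464$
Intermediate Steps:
$\left(-78 + 134\right) k = \left(-78 + 134\right) 169 = 56 \cdot 169 = 9464$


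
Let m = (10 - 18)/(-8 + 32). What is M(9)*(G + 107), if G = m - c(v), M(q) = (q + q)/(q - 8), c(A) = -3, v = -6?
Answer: 1974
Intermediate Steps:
m = -⅓ (m = -8/24 = -8*1/24 = -⅓ ≈ -0.33333)
M(q) = 2*q/(-8 + q) (M(q) = (2*q)/(-8 + q) = 2*q/(-8 + q))
G = 8/3 (G = -⅓ - 1*(-3) = -⅓ + 3 = 8/3 ≈ 2.6667)
M(9)*(G + 107) = (2*9/(-8 + 9))*(8/3 + 107) = (2*9/1)*(329/3) = (2*9*1)*(329/3) = 18*(329/3) = 1974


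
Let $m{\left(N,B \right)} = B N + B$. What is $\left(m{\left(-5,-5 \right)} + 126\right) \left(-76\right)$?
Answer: $-11096$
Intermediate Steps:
$m{\left(N,B \right)} = B + B N$
$\left(m{\left(-5,-5 \right)} + 126\right) \left(-76\right) = \left(- 5 \left(1 - 5\right) + 126\right) \left(-76\right) = \left(\left(-5\right) \left(-4\right) + 126\right) \left(-76\right) = \left(20 + 126\right) \left(-76\right) = 146 \left(-76\right) = -11096$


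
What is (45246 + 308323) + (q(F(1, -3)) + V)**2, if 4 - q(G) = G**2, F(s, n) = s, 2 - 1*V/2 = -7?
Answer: 354010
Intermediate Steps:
V = 18 (V = 4 - 2*(-7) = 4 + 14 = 18)
q(G) = 4 - G**2
(45246 + 308323) + (q(F(1, -3)) + V)**2 = (45246 + 308323) + ((4 - 1*1**2) + 18)**2 = 353569 + ((4 - 1*1) + 18)**2 = 353569 + ((4 - 1) + 18)**2 = 353569 + (3 + 18)**2 = 353569 + 21**2 = 353569 + 441 = 354010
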